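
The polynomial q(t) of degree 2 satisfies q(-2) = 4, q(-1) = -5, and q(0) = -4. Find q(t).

q(t) = 5t^2 + 6t - 4

Using the Lagrange interpolation formula with nodes -2, -1, 0:
  L_0(t) = (t + 1)t / 2
  L_1(t) = (t + 2)t / -1
  L_2(t) = (t + 2)(t + 1) / 2
Then q(t) = 4·L_0(t) - 5·L_1(t) - 4·L_2(t).
Expanding and collecting terms gives q(t) = 5t^2 + 6t - 4.
Check: q(-1) = -5. ✓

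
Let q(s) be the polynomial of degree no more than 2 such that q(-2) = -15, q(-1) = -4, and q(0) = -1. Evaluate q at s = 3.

Write q(s) = as^2 + bs + c. Substituting each data point gives a linear system:
  4a - 2b + c = -15
  a - b + c = -4
  c = -1
Solving the system yields a = -4, b = -1, c = -1.
So q(s) = -4s^2 - s - 1.
Then q(3) = -40.

-40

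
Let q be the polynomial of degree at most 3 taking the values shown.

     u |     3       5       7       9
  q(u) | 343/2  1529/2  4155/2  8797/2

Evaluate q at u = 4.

396

Forward differences of the values at u = 3, 5, 7, 9:
  q  : 343/2  1529/2  4155/2  8797/2
  Δ  : 593  1313  2321
  Δ^2: 720  1008
  Δ^3: 288
The third differences are constant, confirming degree 3.
Interpolating (Newton forward form) and evaluating at u = 4 gives q(4) = 396.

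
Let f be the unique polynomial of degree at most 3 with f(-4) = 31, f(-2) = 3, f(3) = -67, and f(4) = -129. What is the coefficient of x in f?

Write f(x) = ax^3 + bx^2 + cx + d. Substituting each data point gives a linear system:
  -64a + 16b - 4c + d = 31
  -8a + 4b - 2c + d = 3
  27a + 9b + 3c + d = -67
  64a + 16b + 4c + d = -129
Solving the system yields a = -1, b = -3, c = -4, d = -1.
So f(x) = -x^3 - 3x^2 - 4x - 1.
The coefficient of x is -4.

-4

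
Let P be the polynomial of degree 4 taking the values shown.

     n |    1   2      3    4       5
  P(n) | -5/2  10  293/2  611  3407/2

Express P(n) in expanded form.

Using the Lagrange interpolation formula with nodes 1, 2, 3, 4, 5:
  L_0(n) = (n - 2)(n - 3)(n - 4)(n - 5) / 24
  L_1(n) = (n - 1)(n - 3)(n - 4)(n - 5) / -6
  L_2(n) = (n - 1)(n - 2)(n - 4)(n - 5) / 4
  L_3(n) = (n - 1)(n - 2)(n - 3)(n - 5) / -6
  L_4(n) = (n - 1)(n - 2)(n - 3)(n - 4) / 24
Then P(n) = -5/2·L_0(n) + 10·L_1(n) + 293/2·L_2(n) + 611·L_3(n) + 3407/2·L_4(n).
Expanding and collecting terms gives P(n) = 4n⁴ - 6n³ - 2n² + (1/2)n + 1.
Check: P(1) = -5/2. ✓

P(n) = 4n^4 - 6n^3 - 2n^2 + (1/2)n + 1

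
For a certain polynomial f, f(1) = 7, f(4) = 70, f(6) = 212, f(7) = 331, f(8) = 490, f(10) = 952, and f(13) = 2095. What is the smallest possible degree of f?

3

Divided differences on the nodes 1, 4, 6, 7, 8, 10, 13:
  order 0: 7  70  212  331  490  952  2095
  order 1: 21  71  119  159  231  381
  order 2: 10  16  20  24  30
  order 3: 1  1  1  1
  order 4: 0  0  0
  order 5: 0  0
  order 6: 0
The order-3 divided differences are all 1 (nonzero) and every higher order vanishes, so the data lies on a polynomial of degree exactly 3.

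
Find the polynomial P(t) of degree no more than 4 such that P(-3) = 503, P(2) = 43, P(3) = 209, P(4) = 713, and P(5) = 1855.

P(t) = 4t^4 - 6t^3 + 3t^2 + 5t + 5

Using the Lagrange interpolation formula with nodes -3, 2, 3, 4, 5:
  L_0(t) = (t - 2)(t - 3)(t - 4)(t - 5) / 1680
  L_1(t) = (t + 3)(t - 3)(t - 4)(t - 5) / -30
  L_2(t) = (t + 3)(t - 2)(t - 4)(t - 5) / 12
  L_3(t) = (t + 3)(t - 2)(t - 3)(t - 5) / -14
  L_4(t) = (t + 3)(t - 2)(t - 3)(t - 4) / 48
Then P(t) = 503·L_0(t) + 43·L_1(t) + 209·L_2(t) + 713·L_3(t) + 1855·L_4(t).
Expanding and collecting terms gives P(t) = 4t^4 - 6t^3 + 3t^2 + 5t + 5.
Check: P(-3) = 503. ✓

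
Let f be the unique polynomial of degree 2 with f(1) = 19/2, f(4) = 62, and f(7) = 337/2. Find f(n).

Write f(n) = an^2 + bn + c. Substituting each data point gives a linear system:
  a + b + c = 19/2
  16a + 4b + c = 62
  49a + 7b + c = 337/2
Solving the system yields a = 3, b = 5/2, c = 4.
So f(n) = 3n² + (5/2)n + 4.
Check: f(1) = 19/2. ✓

f(n) = 3n^2 + (5/2)n + 4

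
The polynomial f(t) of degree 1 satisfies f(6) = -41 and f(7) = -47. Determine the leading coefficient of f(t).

Write f(t) = at + b. Substituting each data point gives a linear system:
  6a + b = -41
  7a + b = -47
Solving the system yields a = -6, b = -5.
So f(t) = -6t - 5.
The leading coefficient is -6.

-6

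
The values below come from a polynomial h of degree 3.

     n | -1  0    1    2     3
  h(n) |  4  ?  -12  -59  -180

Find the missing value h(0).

-3

On equispaced nodes a degree-3 polynomial has vanishing fourth forward difference, so
  h(-1) - 4·h(0) + 6·h(1) - 4·h(2) + h(3) = 0.
Substituting the known values and solving for h(0):
  -4·h(0) = 12
  h(0) = -3.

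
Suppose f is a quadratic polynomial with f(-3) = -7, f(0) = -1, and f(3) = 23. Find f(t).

f(t) = t^2 + 5t - 1

Using the Lagrange interpolation formula with nodes -3, 0, 3:
  L_0(t) = t(t - 3) / 18
  L_1(t) = (t + 3)(t - 3) / -9
  L_2(t) = (t + 3)t / 18
Then f(t) = -7·L_0(t) - 1·L_1(t) + 23·L_2(t).
Expanding and collecting terms gives f(t) = t^2 + 5t - 1.
Check: f(0) = -1. ✓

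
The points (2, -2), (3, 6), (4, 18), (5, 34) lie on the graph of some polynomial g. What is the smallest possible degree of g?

Forward differences of the values at n = 2, 3, 4, 5:
  g  : -2  6  18  34
  Δ  : 8  12  16
  Δ^2: 4  4
  Δ^3: 0
The second differences are constant (4) and nonzero, while all higher differences vanish, so the minimal degree is 2.

2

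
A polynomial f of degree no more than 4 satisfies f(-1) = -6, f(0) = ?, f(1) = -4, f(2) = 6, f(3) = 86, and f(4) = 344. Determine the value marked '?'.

-4

On equispaced nodes a degree-4 polynomial has vanishing fifth forward difference, so
  - f(-1) + 5·f(0) - 10·f(1) + 10·f(2) - 5·f(3) + f(4) = 0.
Substituting the known values and solving for f(0):
  5·f(0) = -20
  f(0) = -4.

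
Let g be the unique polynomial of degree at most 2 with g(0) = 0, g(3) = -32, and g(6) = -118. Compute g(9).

-258

Forward differences of the values at s = 0, 3, 6:
  g  : 0  -32  -118
  Δ  : -32  -86
  Δ^2: -54
The second differences are constant, confirming degree 2.
Interpolating (Newton forward form) and evaluating at s = 9 gives g(9) = -258.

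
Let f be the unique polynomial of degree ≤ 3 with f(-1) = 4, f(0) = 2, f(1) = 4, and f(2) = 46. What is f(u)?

f(u) = 6u^3 + 2u^2 - 6u + 2

Write f(u) = au^3 + bu^2 + cu + d. Substituting each data point gives a linear system:
  -a + b - c + d = 4
  d = 2
  a + b + c + d = 4
  8a + 4b + 2c + d = 46
Solving the system yields a = 6, b = 2, c = -6, d = 2.
So f(u) = 6u³ + 2u² - 6u + 2.
Check: f(-1) = 4. ✓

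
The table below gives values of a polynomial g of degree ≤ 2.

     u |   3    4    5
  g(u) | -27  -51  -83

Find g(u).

g(u) = -4u^2 + 4u - 3

Write g(u) = au^2 + bu + c. Substituting each data point gives a linear system:
  9a + 3b + c = -27
  16a + 4b + c = -51
  25a + 5b + c = -83
Solving the system yields a = -4, b = 4, c = -3.
So g(u) = -4u² + 4u - 3.
Check: g(3) = -27. ✓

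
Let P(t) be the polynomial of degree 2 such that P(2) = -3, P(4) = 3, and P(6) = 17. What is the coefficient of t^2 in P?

1

Write P(t) = at^2 + bt + c. Substituting each data point gives a linear system:
  4a + 2b + c = -3
  16a + 4b + c = 3
  36a + 6b + c = 17
Solving the system yields a = 1, b = -3, c = -1.
So P(t) = t^2 - 3t - 1.
The leading coefficient is 1.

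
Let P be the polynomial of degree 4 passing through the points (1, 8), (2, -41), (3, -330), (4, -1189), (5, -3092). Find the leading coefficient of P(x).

-6

Write P(x) = ax^4 + bx^3 + cx^2 + dx + e. Substituting each data point gives a linear system:
  a + b + c + d + e = 8
  16a + 8b + 4c + 2d + e = -41
  81a + 27b + 9c + 3d + e = -330
  256a + 64b + 16c + 4d + e = -1189
  625a + 125b + 25c + 5d + e = -3092
Solving the system yields a = -6, b = 5, c = 0, d = 6, e = 3.
So P(x) = -6x⁴ + 5x³ + 6x + 3.
The leading coefficient is -6.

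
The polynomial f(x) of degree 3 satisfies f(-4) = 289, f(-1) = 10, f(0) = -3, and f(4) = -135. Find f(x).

Write f(x) = ax^3 + bx^2 + cx + d. Substituting each data point gives a linear system:
  -64a + 16b - 4c + d = 289
  -a + b - c + d = 10
  d = -3
  64a + 16b + 4c + d = -135
Solving the system yields a = -3, b = 5, c = -5, d = -3.
So f(x) = -3x^3 + 5x^2 - 5x - 3.
Check: f(4) = -135. ✓

f(x) = -3x^3 + 5x^2 - 5x - 3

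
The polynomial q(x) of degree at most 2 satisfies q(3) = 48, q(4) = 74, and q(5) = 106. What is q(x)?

Using the Lagrange interpolation formula with nodes 3, 4, 5:
  L_0(x) = (x - 4)(x - 5) / 2
  L_1(x) = (x - 3)(x - 5) / -1
  L_2(x) = (x - 3)(x - 4) / 2
Then q(x) = 48·L_0(x) + 74·L_1(x) + 106·L_2(x).
Expanding and collecting terms gives q(x) = 3x^2 + 5x + 6.
Check: q(3) = 48. ✓

q(x) = 3x^2 + 5x + 6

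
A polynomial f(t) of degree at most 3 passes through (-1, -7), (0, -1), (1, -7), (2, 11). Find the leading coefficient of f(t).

6

Write f(t) = at^3 + bt^2 + ct + d. Substituting each data point gives a linear system:
  -a + b - c + d = -7
  d = -1
  a + b + c + d = -7
  8a + 4b + 2c + d = 11
Solving the system yields a = 6, b = -6, c = -6, d = -1.
So f(t) = 6t³ - 6t² - 6t - 1.
The leading coefficient is 6.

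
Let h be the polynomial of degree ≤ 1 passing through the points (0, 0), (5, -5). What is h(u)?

Write h(u) = au + b. Substituting each data point gives a linear system:
  b = 0
  5a + b = -5
Solving the system yields a = -1, b = 0.
So h(u) = -u.
Check: h(0) = 0. ✓

h(u) = -u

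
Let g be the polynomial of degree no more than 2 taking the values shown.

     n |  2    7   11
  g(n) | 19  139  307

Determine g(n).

Using the Lagrange interpolation formula with nodes 2, 7, 11:
  L_0(n) = (n - 7)(n - 11) / 45
  L_1(n) = (n - 2)(n - 11) / -20
  L_2(n) = (n - 2)(n - 7) / 36
Then g(n) = 19·L_0(n) + 139·L_1(n) + 307·L_2(n).
Expanding and collecting terms gives g(n) = 2n^2 + 6n - 1.
Check: g(2) = 19. ✓

g(n) = 2n^2 + 6n - 1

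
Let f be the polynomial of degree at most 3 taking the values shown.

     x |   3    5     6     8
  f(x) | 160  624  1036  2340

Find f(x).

Write f(x) = ax^3 + bx^2 + cx + d. Substituting each data point gives a linear system:
  27a + 9b + 3c + d = 160
  125a + 25b + 5c + d = 624
  216a + 36b + 6c + d = 1036
  512a + 64b + 8c + d = 2340
Solving the system yields a = 4, b = 4, c = 4, d = 4.
So f(x) = 4x^3 + 4x^2 + 4x + 4.
Check: f(5) = 624. ✓

f(x) = 4x^3 + 4x^2 + 4x + 4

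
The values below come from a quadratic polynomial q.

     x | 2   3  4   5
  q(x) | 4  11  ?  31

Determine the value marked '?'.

20

On equispaced nodes a degree-2 polynomial has vanishing third forward difference, so
  - q(2) + 3·q(3) - 3·q(4) + q(5) = 0.
Substituting the known values and solving for q(4):
  -3·q(4) = -60
  q(4) = 20.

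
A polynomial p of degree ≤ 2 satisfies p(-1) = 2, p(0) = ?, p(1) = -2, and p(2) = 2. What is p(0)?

The 3 known points determine the degree-2 polynomial uniquely.
Write p(n) = an^2 + bn + c. Substituting each data point gives a linear system:
  a - b + c = 2
  a + b + c = -2
  4a + 2b + c = 2
Solving the system yields a = 2, b = -2, c = -2.
So p(n) = 2n^2 - 2n - 2.
Then p(0) = -2.

-2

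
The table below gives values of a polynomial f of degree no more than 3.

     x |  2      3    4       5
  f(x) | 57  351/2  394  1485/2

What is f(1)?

Forward differences of the values at x = 2, 3, 4, 5:
  f  : 57  351/2  394  1485/2
  Δ  : 237/2  437/2  697/2
  Δ^2: 100  130
  Δ^3: 30
The third differences are constant, confirming degree 3.
Interpolating (Newton forward form) and evaluating at x = 1 gives f(1) = 17/2.

17/2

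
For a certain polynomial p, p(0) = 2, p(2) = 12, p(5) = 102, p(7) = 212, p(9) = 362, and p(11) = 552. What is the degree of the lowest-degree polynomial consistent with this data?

Divided differences on the nodes 0, 2, 5, 7, 9, 11:
  order 0: 2  12  102  212  362  552
  order 1: 5  30  55  75  95
  order 2: 5  5  5  5
  order 3: 0  0  0
  order 4: 0  0
  order 5: 0
The order-2 divided differences are all 5 (nonzero) and every higher order vanishes, so the data lies on a polynomial of degree exactly 2.

2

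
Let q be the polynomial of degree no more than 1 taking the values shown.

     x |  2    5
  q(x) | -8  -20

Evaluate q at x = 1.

Write q(x) = ax + b. Substituting each data point gives a linear system:
  2a + b = -8
  5a + b = -20
Solving the system yields a = -4, b = 0.
So q(x) = -4x.
Then q(1) = -4.

-4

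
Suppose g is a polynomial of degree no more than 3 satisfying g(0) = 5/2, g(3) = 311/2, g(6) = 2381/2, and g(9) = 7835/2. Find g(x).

Write g(x) = ax^3 + bx^2 + cx + d. Substituting each data point gives a linear system:
  d = 5/2
  27a + 9b + 3c + d = 311/2
  216a + 36b + 6c + d = 2381/2
  729a + 81b + 9c + d = 7835/2
Solving the system yields a = 5, b = 4, c = -6, d = 5/2.
So g(x) = 5x^3 + 4x^2 - 6x + 5/2.
Check: g(0) = 5/2. ✓

g(x) = 5x^3 + 4x^2 - 6x + 5/2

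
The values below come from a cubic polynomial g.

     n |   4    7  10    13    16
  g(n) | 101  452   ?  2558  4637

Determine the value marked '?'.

On equispaced nodes a degree-3 polynomial has vanishing fourth forward difference, so
  g(4) - 4·g(7) + 6·g(10) - 4·g(13) + g(16) = 0.
Substituting the known values and solving for g(10):
  6·g(10) = 7302
  g(10) = 1217.

1217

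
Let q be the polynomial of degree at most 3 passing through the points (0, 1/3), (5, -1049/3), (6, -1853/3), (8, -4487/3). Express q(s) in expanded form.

q(s) = -3s^3 + 5s + 1/3

Write q(s) = as^3 + bs^2 + cs + d. Substituting each data point gives a linear system:
  d = 1/3
  125a + 25b + 5c + d = -1049/3
  216a + 36b + 6c + d = -1853/3
  512a + 64b + 8c + d = -4487/3
Solving the system yields a = -3, b = 0, c = 5, d = 1/3.
So q(s) = -3s^3 + 5s + 1/3.
Check: q(0) = 1/3. ✓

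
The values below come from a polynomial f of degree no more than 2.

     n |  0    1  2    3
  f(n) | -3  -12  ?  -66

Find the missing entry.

The 3 known points determine the degree-2 polynomial uniquely.
Write f(n) = an^2 + bn + c. Substituting each data point gives a linear system:
  c = -3
  a + b + c = -12
  9a + 3b + c = -66
Solving the system yields a = -6, b = -3, c = -3.
So f(n) = -6n^2 - 3n - 3.
Then f(2) = -33.

-33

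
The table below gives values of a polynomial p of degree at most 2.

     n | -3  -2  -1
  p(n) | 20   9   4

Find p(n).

p(n) = 3n^2 + 4n + 5

Using the Lagrange interpolation formula with nodes -3, -2, -1:
  L_0(n) = (n + 2)(n + 1) / 2
  L_1(n) = (n + 3)(n + 1) / -1
  L_2(n) = (n + 3)(n + 2) / 2
Then p(n) = 20·L_0(n) + 9·L_1(n) + 4·L_2(n).
Expanding and collecting terms gives p(n) = 3n^2 + 4n + 5.
Check: p(-1) = 4. ✓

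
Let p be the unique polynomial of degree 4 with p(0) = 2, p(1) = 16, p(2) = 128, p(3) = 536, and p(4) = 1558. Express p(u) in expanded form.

p(u) = 5u^4 + 3u^3 + 5u^2 + u + 2

Write p(u) = au^4 + bu^3 + cu^2 + du + e. Substituting each data point gives a linear system:
  e = 2
  a + b + c + d + e = 16
  16a + 8b + 4c + 2d + e = 128
  81a + 27b + 9c + 3d + e = 536
  256a + 64b + 16c + 4d + e = 1558
Solving the system yields a = 5, b = 3, c = 5, d = 1, e = 2.
So p(u) = 5u^4 + 3u^3 + 5u^2 + u + 2.
Check: p(3) = 536. ✓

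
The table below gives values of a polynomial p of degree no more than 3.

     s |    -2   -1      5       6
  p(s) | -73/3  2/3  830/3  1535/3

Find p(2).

11/3

Write p(s) = as^3 + bs^2 + cs + d. Substituting each data point gives a linear system:
  -8a + 4b - 2c + d = -73/3
  -a + b - c + d = 2/3
  125a + 25b + 5c + d = 830/3
  216a + 36b + 6c + d = 1535/3
Solving the system yields a = 3, b = -3, c = -5, d = 5/3.
So p(s) = 3s^3 - 3s^2 - 5s + 5/3.
Then p(2) = 11/3.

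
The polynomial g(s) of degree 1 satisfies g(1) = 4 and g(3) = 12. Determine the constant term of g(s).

Write g(s) = as + b. Substituting each data point gives a linear system:
  a + b = 4
  3a + b = 12
Solving the system yields a = 4, b = 0.
So g(s) = 4s.
The constant term is 0.

0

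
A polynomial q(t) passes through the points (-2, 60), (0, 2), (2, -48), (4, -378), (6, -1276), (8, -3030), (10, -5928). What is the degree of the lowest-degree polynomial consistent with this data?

3

Forward differences of the values at t = -2, 0, 2, 4, 6, 8, 10:
  q  : 60  2  -48  -378  -1276  -3030  -5928
  Δ  : -58  -50  -330  -898  -1754  -2898
  Δ^2: 8  -280  -568  -856  -1144
  Δ^3: -288  -288  -288  -288
  Δ^4: 0  0  0
  Δ^5: 0  0
  Δ^6: 0
The third differences are constant (-288) and nonzero, while all higher differences vanish, so the minimal degree is 3.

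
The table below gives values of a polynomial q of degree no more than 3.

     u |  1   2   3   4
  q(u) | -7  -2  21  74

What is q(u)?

q(u) = 2u^3 - 3u^2 - 6

Using the Lagrange interpolation formula with nodes 1, 2, 3, 4:
  L_0(u) = (u - 2)(u - 3)(u - 4) / -6
  L_1(u) = (u - 1)(u - 3)(u - 4) / 2
  L_2(u) = (u - 1)(u - 2)(u - 4) / -2
  L_3(u) = (u - 1)(u - 2)(u - 3) / 6
Then q(u) = -7·L_0(u) - 2·L_1(u) + 21·L_2(u) + 74·L_3(u).
Expanding and collecting terms gives q(u) = 2u³ - 3u² - 6.
Check: q(1) = -7. ✓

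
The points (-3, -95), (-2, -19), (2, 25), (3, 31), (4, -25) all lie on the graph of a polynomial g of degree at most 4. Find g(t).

Write g(t) = at^4 + bt^3 + ct^2 + dt + e. Substituting each data point gives a linear system:
  81a - 27b + 9c - 3d + e = -95
  16a - 8b + 4c - 2d + e = -19
  16a + 8b + 4c + 2d + e = 25
  81a + 27b + 9c + 3d + e = 31
  256a + 64b + 16c + 4d + e = -25
Solving the system yields a = -1, b = 2, c = 6, d = 3, e = -5.
So g(t) = -t^4 + 2t^3 + 6t^2 + 3t - 5.
Check: g(-3) = -95. ✓

g(t) = -t^4 + 2t^3 + 6t^2 + 3t - 5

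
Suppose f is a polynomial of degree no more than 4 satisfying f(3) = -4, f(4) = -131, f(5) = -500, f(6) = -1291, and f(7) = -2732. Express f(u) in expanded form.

Using the Lagrange interpolation formula with nodes 3, 4, 5, 6, 7:
  L_0(u) = (u - 4)(u - 5)(u - 6)(u - 7) / 24
  L_1(u) = (u - 3)(u - 5)(u - 6)(u - 7) / -6
  L_2(u) = (u - 3)(u - 4)(u - 6)(u - 7) / 4
  L_3(u) = (u - 3)(u - 4)(u - 5)(u - 7) / -6
  L_4(u) = (u - 3)(u - 4)(u - 5)(u - 6) / 24
Then f(u) = -4·L_0(u) - 131·L_1(u) - 500·L_2(u) - 1291·L_3(u) - 2732·L_4(u).
Expanding and collecting terms gives f(u) = -2u^4 + 6u^3 + u^2 - 6u + 5.
Check: f(5) = -500. ✓

f(u) = -2u^4 + 6u^3 + u^2 - 6u + 5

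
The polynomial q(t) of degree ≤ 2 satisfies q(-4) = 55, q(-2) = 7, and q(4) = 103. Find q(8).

Using the Lagrange interpolation formula with nodes -4, -2, 4:
  L_0(t) = (t + 2)(t - 4) / 16
  L_1(t) = (t + 4)(t - 4) / -12
  L_2(t) = (t + 4)(t + 2) / 48
Then q(t) = 55·L_0(t) + 7·L_1(t) + 103·L_2(t).
Expanding and collecting terms gives q(t) = 5t^2 + 6t - 1.
Evaluating at t = 8: q(8) = 367.

367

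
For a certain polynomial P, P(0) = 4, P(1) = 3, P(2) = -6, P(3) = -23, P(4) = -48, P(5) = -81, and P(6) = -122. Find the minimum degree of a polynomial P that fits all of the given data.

2

Forward differences of the values at t = 0, 1, 2, 3, 4, 5, 6:
  P  : 4  3  -6  -23  -48  -81  -122
  Δ  : -1  -9  -17  -25  -33  -41
  Δ^2: -8  -8  -8  -8  -8
  Δ^3: 0  0  0  0
  Δ^4: 0  0  0
  Δ^5: 0  0
  Δ^6: 0
The second differences are constant (-8) and nonzero, while all higher differences vanish, so the minimal degree is 2.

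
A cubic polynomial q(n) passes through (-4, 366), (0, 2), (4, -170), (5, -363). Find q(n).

q(n) = -4n^3 + 6n^2 - 3n + 2

Write q(n) = an^3 + bn^2 + cn + d. Substituting each data point gives a linear system:
  -64a + 16b - 4c + d = 366
  d = 2
  64a + 16b + 4c + d = -170
  125a + 25b + 5c + d = -363
Solving the system yields a = -4, b = 6, c = -3, d = 2.
So q(n) = -4n^3 + 6n^2 - 3n + 2.
Check: q(0) = 2. ✓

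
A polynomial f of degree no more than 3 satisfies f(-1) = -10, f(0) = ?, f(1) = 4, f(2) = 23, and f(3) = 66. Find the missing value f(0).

-3

On equispaced nodes a degree-3 polynomial has vanishing fourth forward difference, so
  f(-1) - 4·f(0) + 6·f(1) - 4·f(2) + f(3) = 0.
Substituting the known values and solving for f(0):
  -4·f(0) = 12
  f(0) = -3.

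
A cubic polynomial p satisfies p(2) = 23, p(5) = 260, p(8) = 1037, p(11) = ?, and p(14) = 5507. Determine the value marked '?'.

The 4 known points determine the degree-3 polynomial uniquely.
Write p(n) = an^3 + bn^2 + cn + d. Substituting each data point gives a linear system:
  8a + 4b + 2c + d = 23
  125a + 25b + 5c + d = 260
  512a + 64b + 8c + d = 1037
  2744a + 196b + 14c + d = 5507
Solving the system yields a = 2, b = 0, c = 1, d = 5.
So p(n) = 2n^3 + n + 5.
Then p(11) = 2678.

2678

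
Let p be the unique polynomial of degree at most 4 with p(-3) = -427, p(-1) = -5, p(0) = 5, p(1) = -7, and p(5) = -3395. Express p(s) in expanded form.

Using the Lagrange interpolation formula with nodes -3, -1, 0, 1, 5:
  L_0(s) = (s + 1)s(s - 1)(s - 5) / 192
  L_1(s) = (s + 3)s(s - 1)(s - 5) / -24
  L_2(s) = (s + 3)(s + 1)(s - 1)(s - 5) / 15
  L_3(s) = (s + 3)(s + 1)s(s - 5) / -32
  L_4(s) = (s + 3)(s + 1)s(s - 1) / 960
Then p(s) = -427·L_0(s) - 5·L_1(s) + 5·L_2(s) - 7·L_3(s) - 3395·L_4(s).
Expanding and collecting terms gives p(s) = -5s^4 - s^3 - 6s^2 + 5.
Check: p(0) = 5. ✓

p(s) = -5s^4 - s^3 - 6s^2 + 5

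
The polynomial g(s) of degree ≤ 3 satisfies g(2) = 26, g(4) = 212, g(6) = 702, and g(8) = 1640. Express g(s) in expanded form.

g(s) = 3s^3 + 2s^2 - 3s

Write g(s) = as^3 + bs^2 + cs + d. Substituting each data point gives a linear system:
  8a + 4b + 2c + d = 26
  64a + 16b + 4c + d = 212
  216a + 36b + 6c + d = 702
  512a + 64b + 8c + d = 1640
Solving the system yields a = 3, b = 2, c = -3, d = 0.
So g(s) = 3s^3 + 2s^2 - 3s.
Check: g(2) = 26. ✓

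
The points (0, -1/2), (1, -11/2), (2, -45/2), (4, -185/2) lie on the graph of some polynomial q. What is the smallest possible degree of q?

Divided differences on the nodes 0, 1, 2, 4:
  order 0: -1/2  -11/2  -45/2  -185/2
  order 1: -5  -17  -35
  order 2: -6  -6
  order 3: 0
The order-2 divided differences are all -6 (nonzero) and every higher order vanishes, so the data lies on a polynomial of degree exactly 2.

2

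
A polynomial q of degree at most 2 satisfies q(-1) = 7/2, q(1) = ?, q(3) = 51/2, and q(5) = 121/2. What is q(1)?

13/2

The 3 known points determine the degree-2 polynomial uniquely.
Write q(s) = as^2 + bs + c. Substituting each data point gives a linear system:
  a - b + c = 7/2
  9a + 3b + c = 51/2
  25a + 5b + c = 121/2
Solving the system yields a = 2, b = 3/2, c = 3.
So q(s) = 2s^2 + (3/2)s + 3.
Then q(1) = 13/2.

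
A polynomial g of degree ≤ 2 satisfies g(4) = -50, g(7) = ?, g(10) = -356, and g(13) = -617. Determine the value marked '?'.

On equispaced nodes a degree-2 polynomial has vanishing third forward difference, so
  - g(4) + 3·g(7) - 3·g(10) + g(13) = 0.
Substituting the known values and solving for g(7):
  3·g(7) = -501
  g(7) = -167.

-167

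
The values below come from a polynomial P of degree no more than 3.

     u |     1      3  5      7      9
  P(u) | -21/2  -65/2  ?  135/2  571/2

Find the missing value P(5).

On equispaced nodes a degree-3 polynomial has vanishing fourth forward difference, so
  P(1) - 4·P(3) + 6·P(5) - 4·P(7) + P(9) = 0.
Substituting the known values and solving for P(5):
  6·P(5) = -135
  P(5) = -45/2.

-45/2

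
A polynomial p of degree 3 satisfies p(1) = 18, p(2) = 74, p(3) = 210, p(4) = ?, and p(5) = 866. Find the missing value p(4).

462

The 4 known points determine the degree-3 polynomial uniquely.
Write p(x) = ax^3 + bx^2 + cx + d. Substituting each data point gives a linear system:
  a + b + c + d = 18
  8a + 4b + 2c + d = 74
  27a + 9b + 3c + d = 210
  125a + 25b + 5c + d = 866
Solving the system yields a = 6, b = 4, c = 2, d = 6.
So p(x) = 6x³ + 4x² + 2x + 6.
Then p(4) = 462.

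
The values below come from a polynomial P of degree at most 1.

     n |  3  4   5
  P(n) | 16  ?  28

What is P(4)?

The 2 known points determine the degree-1 polynomial uniquely.
Write P(n) = an + b. Substituting each data point gives a linear system:
  3a + b = 16
  5a + b = 28
Solving the system yields a = 6, b = -2.
So P(n) = 6n - 2.
Then P(4) = 22.

22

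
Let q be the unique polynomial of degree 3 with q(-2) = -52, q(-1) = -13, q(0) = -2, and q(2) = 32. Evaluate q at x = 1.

Using the Lagrange interpolation formula with nodes -2, -1, 0, 2:
  L_0(x) = (x + 1)x(x - 2) / -8
  L_1(x) = (x + 2)x(x - 2) / 3
  L_2(x) = (x + 2)(x + 1)(x - 2) / -4
  L_3(x) = (x + 2)(x + 1)x / 24
Then q(x) = -52·L_0(x) - 13·L_1(x) - 2·L_2(x) + 32·L_3(x).
Expanding and collecting terms gives q(x) = 4x^3 - 2x^2 + 5x - 2.
Evaluating at x = 1: q(1) = 5.

5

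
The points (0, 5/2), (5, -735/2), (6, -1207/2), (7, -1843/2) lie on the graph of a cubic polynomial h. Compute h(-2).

Using the Lagrange interpolation formula with nodes 0, 5, 6, 7:
  L_0(n) = (n - 5)(n - 6)(n - 7) / -210
  L_1(n) = n(n - 6)(n - 7) / 10
  L_2(n) = n(n - 5)(n - 7) / -6
  L_3(n) = n(n - 5)(n - 6) / 14
Then h(n) = 5/2·L_0(n) - 735/2·L_1(n) - 1207/2·L_2(n) - 1843/2·L_3(n).
Expanding and collecting terms gives h(n) = -2n³ - 5n² + n + 5/2.
Evaluating at n = -2: h(-2) = -7/2.

-7/2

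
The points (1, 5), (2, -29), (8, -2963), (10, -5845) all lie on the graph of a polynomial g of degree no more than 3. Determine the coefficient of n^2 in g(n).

Write g(n) = an^3 + bn^2 + cn + d. Substituting each data point gives a linear system:
  a + b + c + d = 5
  8a + 4b + 2c + d = -29
  512a + 64b + 8c + d = -2963
  1000a + 100b + 10c + d = -5845
Solving the system yields a = -6, b = 1, c = 5, d = 5.
So g(n) = -6n^3 + n^2 + 5n + 5.
The coefficient of n^2 is 1.

1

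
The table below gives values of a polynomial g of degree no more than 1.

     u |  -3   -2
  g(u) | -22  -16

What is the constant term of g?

Write g(u) = au + b. Substituting each data point gives a linear system:
  -3a + b = -22
  -2a + b = -16
Solving the system yields a = 6, b = -4.
So g(u) = 6u - 4.
The constant term is -4.

-4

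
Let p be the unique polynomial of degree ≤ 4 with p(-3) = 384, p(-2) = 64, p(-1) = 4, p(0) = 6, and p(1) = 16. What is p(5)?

Write p(s) = as^4 + bs^3 + cs^2 + ds + e. Substituting each data point gives a linear system:
  81a - 27b + 9c - 3d + e = 384
  16a - 8b + 4c - 2d + e = 64
  a - b + c - d + e = 4
  e = 6
  a + b + c + d + e = 16
Solving the system yields a = 6, b = 3, c = -2, d = 3, e = 6.
So p(s) = 6s⁴ + 3s³ - 2s² + 3s + 6.
Then p(5) = 4096.

4096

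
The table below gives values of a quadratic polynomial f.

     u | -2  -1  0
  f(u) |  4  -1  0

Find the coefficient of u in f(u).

4

Write f(u) = au^2 + bu + c. Substituting each data point gives a linear system:
  4a - 2b + c = 4
  a - b + c = -1
  c = 0
Solving the system yields a = 3, b = 4, c = 0.
So f(u) = 3u^2 + 4u.
The coefficient of u is 4.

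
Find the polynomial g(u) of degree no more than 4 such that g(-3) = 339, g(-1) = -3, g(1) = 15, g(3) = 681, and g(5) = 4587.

g(u) = 6u^4 + 6u^3 + 3u^2 + 3u - 3

Write g(u) = au^4 + bu^3 + cu^2 + du + e. Substituting each data point gives a linear system:
  81a - 27b + 9c - 3d + e = 339
  a - b + c - d + e = -3
  a + b + c + d + e = 15
  81a + 27b + 9c + 3d + e = 681
  625a + 125b + 25c + 5d + e = 4587
Solving the system yields a = 6, b = 6, c = 3, d = 3, e = -3.
So g(u) = 6u⁴ + 6u³ + 3u² + 3u - 3.
Check: g(-3) = 339. ✓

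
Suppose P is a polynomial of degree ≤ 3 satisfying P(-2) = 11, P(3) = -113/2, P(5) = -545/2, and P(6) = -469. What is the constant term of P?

5

Write P(n) = an^3 + bn^2 + cn + d. Substituting each data point gives a linear system:
  -8a + 4b - 2c + d = 11
  27a + 9b + 3c + d = -113/2
  125a + 25b + 5c + d = -545/2
  216a + 36b + 6c + d = -469
Solving the system yields a = -2, b = -3/2, c = 2, d = 5.
So P(n) = -2n^3 - (3/2)n^2 + 2n + 5.
The constant term is 5.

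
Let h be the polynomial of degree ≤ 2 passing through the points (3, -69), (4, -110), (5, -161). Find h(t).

Write h(t) = at^2 + bt + c. Substituting each data point gives a linear system:
  9a + 3b + c = -69
  16a + 4b + c = -110
  25a + 5b + c = -161
Solving the system yields a = -5, b = -6, c = -6.
So h(t) = -5t² - 6t - 6.
Check: h(3) = -69. ✓

h(t) = -5t^2 - 6t - 6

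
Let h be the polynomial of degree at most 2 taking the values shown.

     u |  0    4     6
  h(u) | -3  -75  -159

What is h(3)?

Write h(u) = au^2 + bu + c. Substituting each data point gives a linear system:
  c = -3
  16a + 4b + c = -75
  36a + 6b + c = -159
Solving the system yields a = -4, b = -2, c = -3.
So h(u) = -4u^2 - 2u - 3.
Then h(3) = -45.

-45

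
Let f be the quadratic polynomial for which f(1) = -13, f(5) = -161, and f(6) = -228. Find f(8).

Write f(x) = ax^2 + bx + c. Substituting each data point gives a linear system:
  a + b + c = -13
  25a + 5b + c = -161
  36a + 6b + c = -228
Solving the system yields a = -6, b = -1, c = -6.
So f(x) = -6x² - x - 6.
Then f(8) = -398.

-398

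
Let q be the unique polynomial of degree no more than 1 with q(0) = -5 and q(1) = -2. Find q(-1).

-8

Using the Lagrange interpolation formula with nodes 0, 1:
  L_0(x) = (x - 1) / -1
  L_1(x) = x / 1
Then q(x) = -5·L_0(x) - 2·L_1(x).
Expanding and collecting terms gives q(x) = 3x - 5.
Evaluating at x = -1: q(-1) = -8.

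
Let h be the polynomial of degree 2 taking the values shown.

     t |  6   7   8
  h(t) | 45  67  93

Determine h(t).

h(t) = 2t^2 - 4t - 3

Write h(t) = at^2 + bt + c. Substituting each data point gives a linear system:
  36a + 6b + c = 45
  49a + 7b + c = 67
  64a + 8b + c = 93
Solving the system yields a = 2, b = -4, c = -3.
So h(t) = 2t^2 - 4t - 3.
Check: h(7) = 67. ✓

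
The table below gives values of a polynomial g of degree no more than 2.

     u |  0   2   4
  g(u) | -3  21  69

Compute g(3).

42

Using the Lagrange interpolation formula with nodes 0, 2, 4:
  L_0(u) = (u - 2)(u - 4) / 8
  L_1(u) = u(u - 4) / -4
  L_2(u) = u(u - 2) / 8
Then g(u) = -3·L_0(u) + 21·L_1(u) + 69·L_2(u).
Expanding and collecting terms gives g(u) = 3u^2 + 6u - 3.
Evaluating at u = 3: g(3) = 42.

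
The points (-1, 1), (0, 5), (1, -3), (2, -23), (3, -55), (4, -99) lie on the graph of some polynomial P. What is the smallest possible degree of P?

2

Forward differences of the values at n = -1, 0, 1, 2, 3, 4:
  P  : 1  5  -3  -23  -55  -99
  Δ  : 4  -8  -20  -32  -44
  Δ^2: -12  -12  -12  -12
  Δ^3: 0  0  0
  Δ^4: 0  0
  Δ^5: 0
The second differences are constant (-12) and nonzero, while all higher differences vanish, so the minimal degree is 2.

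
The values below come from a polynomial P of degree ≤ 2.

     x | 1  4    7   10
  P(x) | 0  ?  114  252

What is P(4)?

The 3 known points determine the degree-2 polynomial uniquely.
Write P(x) = ax^2 + bx + c. Substituting each data point gives a linear system:
  a + b + c = 0
  49a + 7b + c = 114
  100a + 10b + c = 252
Solving the system yields a = 3, b = -5, c = 2.
So P(x) = 3x^2 - 5x + 2.
Then P(4) = 30.

30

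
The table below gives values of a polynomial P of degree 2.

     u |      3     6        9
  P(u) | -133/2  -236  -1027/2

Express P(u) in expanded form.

P(u) = -6u^2 - (5/2)u - 5

Using the Lagrange interpolation formula with nodes 3, 6, 9:
  L_0(u) = (u - 6)(u - 9) / 18
  L_1(u) = (u - 3)(u - 9) / -9
  L_2(u) = (u - 3)(u - 6) / 18
Then P(u) = -133/2·L_0(u) - 236·L_1(u) - 1027/2·L_2(u).
Expanding and collecting terms gives P(u) = -6u² - (5/2)u - 5.
Check: P(3) = -133/2. ✓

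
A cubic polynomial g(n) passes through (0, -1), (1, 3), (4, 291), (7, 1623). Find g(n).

g(n) = 5n^3 - 2n^2 + n - 1

Using the Lagrange interpolation formula with nodes 0, 1, 4, 7:
  L_0(n) = (n - 1)(n - 4)(n - 7) / -28
  L_1(n) = n(n - 4)(n - 7) / 18
  L_2(n) = n(n - 1)(n - 7) / -36
  L_3(n) = n(n - 1)(n - 4) / 126
Then g(n) = -1·L_0(n) + 3·L_1(n) + 291·L_2(n) + 1623·L_3(n).
Expanding and collecting terms gives g(n) = 5n^3 - 2n^2 + n - 1.
Check: g(4) = 291. ✓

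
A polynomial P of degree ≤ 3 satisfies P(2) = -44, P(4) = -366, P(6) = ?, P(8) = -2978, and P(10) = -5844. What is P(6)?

On equispaced nodes a degree-3 polynomial has vanishing fourth forward difference, so
  P(2) - 4·P(4) + 6·P(6) - 4·P(8) + P(10) = 0.
Substituting the known values and solving for P(6):
  6·P(6) = -7488
  P(6) = -1248.

-1248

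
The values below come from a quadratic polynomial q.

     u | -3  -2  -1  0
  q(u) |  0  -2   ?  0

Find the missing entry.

On equispaced nodes a degree-2 polynomial has vanishing third forward difference, so
  - q(-3) + 3·q(-2) - 3·q(-1) + q(0) = 0.
Substituting the known values and solving for q(-1):
  -3·q(-1) = 6
  q(-1) = -2.

-2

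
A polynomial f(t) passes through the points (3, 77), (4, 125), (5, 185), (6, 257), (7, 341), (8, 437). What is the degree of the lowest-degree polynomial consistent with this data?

2

Forward differences of the values at t = 3, 4, 5, 6, 7, 8:
  f  : 77  125  185  257  341  437
  Δ  : 48  60  72  84  96
  Δ^2: 12  12  12  12
  Δ^3: 0  0  0
  Δ^4: 0  0
  Δ^5: 0
The second differences are constant (12) and nonzero, while all higher differences vanish, so the minimal degree is 2.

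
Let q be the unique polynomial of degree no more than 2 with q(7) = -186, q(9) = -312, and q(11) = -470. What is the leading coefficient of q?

-4

Write q(u) = au^2 + bu + c. Substituting each data point gives a linear system:
  49a + 7b + c = -186
  81a + 9b + c = -312
  121a + 11b + c = -470
Solving the system yields a = -4, b = 1, c = 3.
So q(u) = -4u^2 + u + 3.
The leading coefficient is -4.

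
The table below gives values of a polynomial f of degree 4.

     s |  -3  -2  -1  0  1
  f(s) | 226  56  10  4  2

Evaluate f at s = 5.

994

Using the Lagrange interpolation formula with nodes -3, -2, -1, 0, 1:
  L_0(s) = (s + 2)(s + 1)s(s - 1) / 24
  L_1(s) = (s + 3)(s + 1)s(s - 1) / -6
  L_2(s) = (s + 3)(s + 2)s(s - 1) / 4
  L_3(s) = (s + 3)(s + 2)(s + 1)(s - 1) / -6
  L_4(s) = (s + 3)(s + 2)(s + 1)s / 24
Then f(s) = 226·L_0(s) + 56·L_1(s) + 10·L_2(s) + 4·L_3(s) + 2·L_4(s).
Expanding and collecting terms gives f(s) = 2s^4 - 2s^3 - 2s + 4.
Evaluating at s = 5: f(5) = 994.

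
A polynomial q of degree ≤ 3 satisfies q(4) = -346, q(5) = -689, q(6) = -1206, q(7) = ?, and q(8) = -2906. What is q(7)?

-1933

The 4 known points determine the degree-3 polynomial uniquely.
Write q(t) = at^3 + bt^2 + ct + d. Substituting each data point gives a linear system:
  64a + 16b + 4c + d = -346
  125a + 25b + 5c + d = -689
  216a + 36b + 6c + d = -1206
  512a + 64b + 8c + d = -2906
Solving the system yields a = -6, b = 3, c = -4, d = 6.
So q(t) = -6t³ + 3t² - 4t + 6.
Then q(7) = -1933.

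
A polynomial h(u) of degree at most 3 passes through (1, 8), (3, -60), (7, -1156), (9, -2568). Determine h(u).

h(u) = -4u^3 + 4u^2 + 2u + 6

Write h(u) = au^3 + bu^2 + cu + d. Substituting each data point gives a linear system:
  a + b + c + d = 8
  27a + 9b + 3c + d = -60
  343a + 49b + 7c + d = -1156
  729a + 81b + 9c + d = -2568
Solving the system yields a = -4, b = 4, c = 2, d = 6.
So h(u) = -4u^3 + 4u^2 + 2u + 6.
Check: h(1) = 8. ✓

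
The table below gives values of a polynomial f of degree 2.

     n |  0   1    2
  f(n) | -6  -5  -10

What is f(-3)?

-45

Forward differences of the values at n = 0, 1, 2:
  f  : -6  -5  -10
  Δ  : 1  -5
  Δ^2: -6
The second differences are constant, confirming degree 2.
Interpolating (Newton forward form) and evaluating at n = -3 gives f(-3) = -45.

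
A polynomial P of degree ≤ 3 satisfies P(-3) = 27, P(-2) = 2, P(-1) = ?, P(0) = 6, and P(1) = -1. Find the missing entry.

On equispaced nodes a degree-3 polynomial has vanishing fourth forward difference, so
  P(-3) - 4·P(-2) + 6·P(-1) - 4·P(0) + P(1) = 0.
Substituting the known values and solving for P(-1):
  6·P(-1) = 6
  P(-1) = 1.

1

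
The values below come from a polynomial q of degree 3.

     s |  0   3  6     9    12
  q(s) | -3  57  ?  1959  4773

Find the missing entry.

549

On equispaced nodes a degree-3 polynomial has vanishing fourth forward difference, so
  q(0) - 4·q(3) + 6·q(6) - 4·q(9) + q(12) = 0.
Substituting the known values and solving for q(6):
  6·q(6) = 3294
  q(6) = 549.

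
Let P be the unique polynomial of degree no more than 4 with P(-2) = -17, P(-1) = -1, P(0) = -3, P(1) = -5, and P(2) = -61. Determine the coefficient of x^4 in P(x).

Write P(x) = ax^4 + bx^3 + cx^2 + dx + e. Substituting each data point gives a linear system:
  16a - 8b + 4c - 2d + e = -17
  a - b + c - d + e = -1
  e = -3
  a + b + c + d + e = -5
  16a + 8b + 4c + 2d + e = -61
Solving the system yields a = -3, b = -3, c = 3, d = 1, e = -3.
So P(x) = -3x⁴ - 3x³ + 3x² + x - 3.
The leading coefficient is -3.

-3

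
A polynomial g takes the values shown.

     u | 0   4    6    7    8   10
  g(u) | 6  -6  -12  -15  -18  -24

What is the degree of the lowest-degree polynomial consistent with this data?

1

Divided differences on the nodes 0, 4, 6, 7, 8, 10:
  order 0: 6  -6  -12  -15  -18  -24
  order 1: -3  -3  -3  -3  -3
  order 2: 0  0  0  0
  order 3: 0  0  0
  order 4: 0  0
  order 5: 0
The order-1 divided differences are all -3 (nonzero) and every higher order vanishes, so the data lies on a polynomial of degree exactly 1.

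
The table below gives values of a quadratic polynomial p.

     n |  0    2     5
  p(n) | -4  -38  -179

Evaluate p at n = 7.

-333

Using the Lagrange interpolation formula with nodes 0, 2, 5:
  L_0(n) = (n - 2)(n - 5) / 10
  L_1(n) = n(n - 5) / -6
  L_2(n) = n(n - 2) / 15
Then p(n) = -4·L_0(n) - 38·L_1(n) - 179·L_2(n).
Expanding and collecting terms gives p(n) = -6n² - 5n - 4.
Evaluating at n = 7: p(7) = -333.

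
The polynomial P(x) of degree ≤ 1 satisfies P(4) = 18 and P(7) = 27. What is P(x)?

P(x) = 3x + 6

Write P(x) = ax + b. Substituting each data point gives a linear system:
  4a + b = 18
  7a + b = 27
Solving the system yields a = 3, b = 6.
So P(x) = 3x + 6.
Check: P(7) = 27. ✓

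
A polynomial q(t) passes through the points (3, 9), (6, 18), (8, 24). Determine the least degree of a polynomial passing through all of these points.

Divided differences on the nodes 3, 6, 8:
  order 0: 9  18  24
  order 1: 3  3
  order 2: 0
The order-1 divided differences are all 3 (nonzero) and every higher order vanishes, so the data lies on a polynomial of degree exactly 1.

1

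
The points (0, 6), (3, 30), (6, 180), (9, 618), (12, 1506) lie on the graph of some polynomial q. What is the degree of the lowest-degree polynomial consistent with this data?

3

Forward differences of the values at u = 0, 3, 6, 9, 12:
  q  : 6  30  180  618  1506
  Δ  : 24  150  438  888
  Δ^2: 126  288  450
  Δ^3: 162  162
  Δ^4: 0
The third differences are constant (162) and nonzero, while all higher differences vanish, so the minimal degree is 3.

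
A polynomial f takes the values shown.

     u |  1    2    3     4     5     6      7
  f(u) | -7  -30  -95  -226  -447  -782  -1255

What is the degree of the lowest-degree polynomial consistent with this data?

Forward differences of the values at u = 1, 2, 3, 4, 5, 6, 7:
  f  : -7  -30  -95  -226  -447  -782  -1255
  Δ  : -23  -65  -131  -221  -335  -473
  Δ^2: -42  -66  -90  -114  -138
  Δ^3: -24  -24  -24  -24
  Δ^4: 0  0  0
  Δ^5: 0  0
  Δ^6: 0
The third differences are constant (-24) and nonzero, while all higher differences vanish, so the minimal degree is 3.

3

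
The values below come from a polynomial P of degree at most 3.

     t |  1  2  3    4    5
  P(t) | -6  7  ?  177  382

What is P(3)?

On equispaced nodes a degree-3 polynomial has vanishing fourth forward difference, so
  P(1) - 4·P(2) + 6·P(3) - 4·P(4) + P(5) = 0.
Substituting the known values and solving for P(3):
  6·P(3) = 360
  P(3) = 60.

60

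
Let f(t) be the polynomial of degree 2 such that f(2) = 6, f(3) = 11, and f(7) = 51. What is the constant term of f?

Write f(t) = at^2 + bt + c. Substituting each data point gives a linear system:
  4a + 2b + c = 6
  9a + 3b + c = 11
  49a + 7b + c = 51
Solving the system yields a = 1, b = 0, c = 2.
So f(t) = t^2 + 2.
The constant term is 2.

2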